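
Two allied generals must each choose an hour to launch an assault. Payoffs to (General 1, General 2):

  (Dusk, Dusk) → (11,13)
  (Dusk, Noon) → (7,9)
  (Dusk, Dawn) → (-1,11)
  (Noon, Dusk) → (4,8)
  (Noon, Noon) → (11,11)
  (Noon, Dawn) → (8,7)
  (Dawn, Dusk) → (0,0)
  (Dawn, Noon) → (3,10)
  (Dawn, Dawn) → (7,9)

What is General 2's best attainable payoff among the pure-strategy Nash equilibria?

13

Both Dusk is a pure NE (General 1: 11 ≥ 4; General 2: 13 ≥ 11). General 2 gets 13.
Both Noon is a pure NE (General 1: 11 ≥ 7; General 2: 11 ≥ 8). General 2 gets 11.
Every other cell has a profitable deviation for at least one player. Highest of {13, 11} is 13.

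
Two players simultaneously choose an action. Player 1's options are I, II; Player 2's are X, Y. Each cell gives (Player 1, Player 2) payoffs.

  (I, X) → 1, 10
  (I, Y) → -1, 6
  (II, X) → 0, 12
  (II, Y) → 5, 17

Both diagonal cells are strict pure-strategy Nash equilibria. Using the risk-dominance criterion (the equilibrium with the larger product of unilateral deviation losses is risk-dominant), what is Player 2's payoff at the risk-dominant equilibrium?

At (I, X): Player 1 loses 1 − 0 = 1 by deviating; Player 2 loses 10 − 6 = 4. Product = 1·4 = 4.
At (II, Y): Player 1 loses 5 − (-1) = 6 by deviating; Player 2 loses 17 − 12 = 5. Product = 6·5 = 30.
30 > 4, so (II, Y) is risk-dominant. Player 2's payoff there is 17.

17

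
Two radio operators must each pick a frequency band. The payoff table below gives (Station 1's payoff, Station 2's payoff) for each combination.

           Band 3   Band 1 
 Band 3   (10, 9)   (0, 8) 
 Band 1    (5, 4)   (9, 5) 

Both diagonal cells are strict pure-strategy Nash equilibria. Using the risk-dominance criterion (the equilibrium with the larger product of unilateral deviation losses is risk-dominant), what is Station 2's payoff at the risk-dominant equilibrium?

At both Band 3: Station 1 loses 10 − 5 = 5 by deviating; Station 2 loses 9 − 8 = 1. Product = 5·1 = 5.
At both Band 1: Station 1 loses 9 − 0 = 9 by deviating; Station 2 loses 5 − 4 = 1. Product = 9·1 = 9.
9 > 5, so both Band 1 is risk-dominant. Station 2's payoff there is 5.

5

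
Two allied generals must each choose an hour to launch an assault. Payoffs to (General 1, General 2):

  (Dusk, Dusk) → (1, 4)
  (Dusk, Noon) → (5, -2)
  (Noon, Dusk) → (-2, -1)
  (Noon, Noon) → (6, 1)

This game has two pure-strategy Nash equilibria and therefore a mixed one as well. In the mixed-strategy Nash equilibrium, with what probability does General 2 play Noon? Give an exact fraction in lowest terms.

3/4

General 2's mix q on Dusk must make General 1 indifferent between Dusk and Noon.
General 1's payoff from Dusk: 1q + 5(1−q). From Noon: (-2)q + 6(1−q).
Set equal: 3q = 1(1−q) → q = 1/4.
Probability on Noon is 1 − 1/4 = 3/4.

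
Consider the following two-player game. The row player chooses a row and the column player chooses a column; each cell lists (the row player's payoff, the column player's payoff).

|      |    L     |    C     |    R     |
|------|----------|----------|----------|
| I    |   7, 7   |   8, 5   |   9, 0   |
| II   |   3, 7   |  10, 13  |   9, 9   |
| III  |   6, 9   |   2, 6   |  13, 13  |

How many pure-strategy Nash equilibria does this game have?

(I, L): the row player gets 7 (best alternative 6); the column player gets 7 (best alternative 5). Neither deviates — NE.
(II, C): the row player gets 10 (best alternative 8); the column player gets 13 (best alternative 9). Neither deviates — NE.
(III, R): the row player gets 13 (best alternative 9); the column player gets 13 (best alternative 9). Neither deviates — NE.
(III, C) is not a NE: the row player would switch to II (10 > 2).
No other cell survives both best-response checks, so there are 3 pure NE.

3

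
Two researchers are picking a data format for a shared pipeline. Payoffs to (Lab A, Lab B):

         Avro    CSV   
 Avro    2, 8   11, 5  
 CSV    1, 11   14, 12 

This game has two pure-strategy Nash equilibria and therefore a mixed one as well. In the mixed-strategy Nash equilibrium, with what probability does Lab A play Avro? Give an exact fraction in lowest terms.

Lab A's mix p on Avro must make Lab B indifferent between Avro and CSV.
Lab B's payoff from Avro: 8p + 11(1−p). From CSV: 5p + 12(1−p).
Set equal: 3p = 1(1−p) → p = 1/4.

1/4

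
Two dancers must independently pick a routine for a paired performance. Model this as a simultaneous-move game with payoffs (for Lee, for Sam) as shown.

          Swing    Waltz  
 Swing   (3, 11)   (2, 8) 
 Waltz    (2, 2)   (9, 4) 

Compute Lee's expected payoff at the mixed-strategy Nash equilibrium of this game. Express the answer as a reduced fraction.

Sam mixes with probability q on Swing, chosen so Lee is indifferent: 3q + 2(1−q) = 2q + 9(1−q) gives q = 7/8.
Lee's expected payoff (from either row, since indifferent) is 3·7/8 + 2·1/8 = 23/8.

23/8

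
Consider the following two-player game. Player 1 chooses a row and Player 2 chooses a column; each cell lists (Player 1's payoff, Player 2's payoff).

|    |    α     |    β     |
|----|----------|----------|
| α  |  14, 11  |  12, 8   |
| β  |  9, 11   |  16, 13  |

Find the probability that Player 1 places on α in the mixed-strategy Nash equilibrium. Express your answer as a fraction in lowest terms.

2/5

Player 1's mix p on α must make Player 2 indifferent between α and β.
Player 2's payoff from α: 11p + 11(1−p). From β: 8p + 13(1−p).
Set equal: 3p = 2(1−p) → p = 2/5.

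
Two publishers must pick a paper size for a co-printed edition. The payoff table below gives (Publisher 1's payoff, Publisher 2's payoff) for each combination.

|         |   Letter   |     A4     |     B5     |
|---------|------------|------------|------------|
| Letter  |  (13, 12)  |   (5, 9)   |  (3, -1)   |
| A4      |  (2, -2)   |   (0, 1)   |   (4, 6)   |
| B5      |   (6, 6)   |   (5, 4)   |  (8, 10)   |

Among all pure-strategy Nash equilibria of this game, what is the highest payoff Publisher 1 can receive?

Both Letter is a pure NE (Publisher 1: 13 ≥ 6; Publisher 2: 12 ≥ 9). Publisher 1 gets 13.
Both B5 is a pure NE (Publisher 1: 8 ≥ 4; Publisher 2: 10 ≥ 6). Publisher 1 gets 8.
Every other cell has a profitable deviation for at least one player. Highest of {13, 8} is 13.

13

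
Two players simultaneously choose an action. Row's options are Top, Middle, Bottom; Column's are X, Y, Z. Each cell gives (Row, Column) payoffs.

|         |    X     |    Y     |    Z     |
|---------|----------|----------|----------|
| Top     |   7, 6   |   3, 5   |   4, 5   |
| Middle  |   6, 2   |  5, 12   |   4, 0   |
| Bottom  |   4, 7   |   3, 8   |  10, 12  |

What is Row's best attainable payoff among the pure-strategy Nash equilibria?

(Top, X) is a pure NE (Row: 7 ≥ 6; Column: 6 ≥ 5). Row gets 7.
(Middle, Y) is a pure NE (Row: 5 ≥ 3; Column: 12 ≥ 2). Row gets 5.
(Bottom, Z) is a pure NE (Row: 10 ≥ 4; Column: 12 ≥ 8). Row gets 10.
Every other cell has a profitable deviation for at least one player. Highest of {7, 5, 10} is 10.

10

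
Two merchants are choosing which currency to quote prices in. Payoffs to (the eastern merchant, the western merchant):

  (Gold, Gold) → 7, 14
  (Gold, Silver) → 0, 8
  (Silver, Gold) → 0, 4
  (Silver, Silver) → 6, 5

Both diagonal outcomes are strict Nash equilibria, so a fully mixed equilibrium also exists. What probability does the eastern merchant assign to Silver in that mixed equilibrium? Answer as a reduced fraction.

6/7

The eastern merchant's mix p on Gold must make the western merchant indifferent between Gold and Silver.
The western merchant's payoff from Gold: 14p + 4(1−p). From Silver: 8p + 5(1−p).
Set equal: 6p = 1(1−p) → p = 1/7.
Probability on Silver is 1 − 1/7 = 6/7.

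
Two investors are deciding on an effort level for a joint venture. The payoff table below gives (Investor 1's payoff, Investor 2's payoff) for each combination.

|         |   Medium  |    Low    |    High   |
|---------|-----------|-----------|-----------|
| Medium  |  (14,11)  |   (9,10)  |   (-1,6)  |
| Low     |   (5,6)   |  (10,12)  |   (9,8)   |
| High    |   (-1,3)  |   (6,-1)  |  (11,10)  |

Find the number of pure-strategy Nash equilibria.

3

Both Medium: Investor 1 gets 14 (best alternative 5); Investor 2 gets 11 (best alternative 10). Neither deviates — NE.
Both Low: Investor 1 gets 10 (best alternative 9); Investor 2 gets 12 (best alternative 8). Neither deviates — NE.
Both High: Investor 1 gets 11 (best alternative 9); Investor 2 gets 10 (best alternative 3). Neither deviates — NE.
(Medium, High) is not a NE: Investor 1 would switch to High (11 > -1).
No other cell survives both best-response checks, so there are 3 pure NE.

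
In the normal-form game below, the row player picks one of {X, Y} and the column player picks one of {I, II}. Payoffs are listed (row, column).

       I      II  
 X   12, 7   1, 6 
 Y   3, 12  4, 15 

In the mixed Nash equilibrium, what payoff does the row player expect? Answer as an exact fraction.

15/4

The column player mixes with probability q on I, chosen so the row player is indifferent: 12q + 1(1−q) = 3q + 4(1−q) gives q = 1/4.
The row player's expected payoff (from either row, since indifferent) is 12·1/4 + 1·3/4 = 15/4.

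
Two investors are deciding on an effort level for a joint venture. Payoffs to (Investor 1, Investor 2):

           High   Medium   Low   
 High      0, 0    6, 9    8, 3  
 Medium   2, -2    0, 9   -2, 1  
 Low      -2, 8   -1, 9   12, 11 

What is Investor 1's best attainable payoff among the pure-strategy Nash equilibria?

(High, Medium) is a pure NE (Investor 1: 6 ≥ 0; Investor 2: 9 ≥ 3). Investor 1 gets 6.
Both Low is a pure NE (Investor 1: 12 ≥ 8; Investor 2: 11 ≥ 9). Investor 1 gets 12.
Every other cell has a profitable deviation for at least one player. Highest of {6, 12} is 12.

12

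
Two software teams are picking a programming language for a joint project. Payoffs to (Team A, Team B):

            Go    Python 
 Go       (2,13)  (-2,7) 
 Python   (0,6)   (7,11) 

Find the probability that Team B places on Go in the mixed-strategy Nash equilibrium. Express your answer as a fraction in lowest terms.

Team B's mix q on Go must make Team A indifferent between Go and Python.
Team A's payoff from Go: 2q + (-2)(1−q). From Python: 0q + 7(1−q).
Set equal: 2q = 9(1−q) → q = 9/11.

9/11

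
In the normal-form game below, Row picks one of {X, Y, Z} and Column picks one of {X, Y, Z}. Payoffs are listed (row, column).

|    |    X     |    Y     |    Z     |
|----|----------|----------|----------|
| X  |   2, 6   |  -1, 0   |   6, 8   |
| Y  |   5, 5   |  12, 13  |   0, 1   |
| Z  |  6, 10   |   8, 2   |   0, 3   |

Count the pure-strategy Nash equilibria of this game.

3

(X, Z): Row gets 6 (best alternative 0); Column gets 8 (best alternative 6). Neither deviates — NE.
Both Y: Row gets 12 (best alternative 8); Column gets 13 (best alternative 5). Neither deviates — NE.
(Z, X): Row gets 6 (best alternative 5); Column gets 10 (best alternative 3). Neither deviates — NE.
Both Z is not a NE: Row would switch to X (6 > 0).
No other cell survives both best-response checks, so there are 3 pure NE.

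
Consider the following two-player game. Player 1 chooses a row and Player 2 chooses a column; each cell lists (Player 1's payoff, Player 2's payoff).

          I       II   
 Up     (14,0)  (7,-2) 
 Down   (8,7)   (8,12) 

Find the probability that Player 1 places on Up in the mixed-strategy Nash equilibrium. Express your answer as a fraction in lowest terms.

Player 1's mix p on Up must make Player 2 indifferent between I and II.
Player 2's payoff from I: 0p + 7(1−p). From II: (-2)p + 12(1−p).
Set equal: 2p = 5(1−p) → p = 5/7.

5/7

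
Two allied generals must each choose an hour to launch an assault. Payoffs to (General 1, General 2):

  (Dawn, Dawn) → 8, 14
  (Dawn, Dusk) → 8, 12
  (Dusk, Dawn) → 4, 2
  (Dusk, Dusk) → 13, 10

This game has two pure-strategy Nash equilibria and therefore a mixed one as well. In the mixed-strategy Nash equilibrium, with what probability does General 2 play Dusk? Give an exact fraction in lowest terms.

4/9

General 2's mix q on Dawn must make General 1 indifferent between Dawn and Dusk.
General 1's payoff from Dawn: 8q + 8(1−q). From Dusk: 4q + 13(1−q).
Set equal: 4q = 5(1−q) → q = 5/9.
Probability on Dusk is 1 − 5/9 = 4/9.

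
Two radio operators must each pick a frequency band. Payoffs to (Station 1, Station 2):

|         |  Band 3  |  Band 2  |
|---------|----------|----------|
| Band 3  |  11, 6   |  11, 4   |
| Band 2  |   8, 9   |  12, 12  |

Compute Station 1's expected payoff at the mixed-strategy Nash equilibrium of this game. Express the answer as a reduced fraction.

11

Station 2 mixes with probability q on Band 3, chosen so Station 1 is indifferent: 11q + 11(1−q) = 8q + 12(1−q) gives q = 1/4.
Station 1's expected payoff (from either row, since indifferent) is 11·1/4 + 11·3/4 = 11.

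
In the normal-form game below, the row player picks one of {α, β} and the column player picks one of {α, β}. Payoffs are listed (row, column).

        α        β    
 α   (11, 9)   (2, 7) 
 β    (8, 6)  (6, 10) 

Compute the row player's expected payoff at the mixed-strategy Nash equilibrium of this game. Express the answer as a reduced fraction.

50/7

The column player mixes with probability q on α, chosen so the row player is indifferent: 11q + 2(1−q) = 8q + 6(1−q) gives q = 4/7.
The row player's expected payoff (from either row, since indifferent) is 11·4/7 + 2·3/7 = 50/7.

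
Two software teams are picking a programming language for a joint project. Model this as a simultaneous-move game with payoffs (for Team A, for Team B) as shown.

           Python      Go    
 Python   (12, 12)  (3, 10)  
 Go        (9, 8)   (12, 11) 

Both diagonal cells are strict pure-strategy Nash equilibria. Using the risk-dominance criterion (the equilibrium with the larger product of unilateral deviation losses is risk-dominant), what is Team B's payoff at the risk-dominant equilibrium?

11

At both Python: Team A loses 12 − 9 = 3 by deviating; Team B loses 12 − 10 = 2. Product = 3·2 = 6.
At both Go: Team A loses 12 − 3 = 9 by deviating; Team B loses 11 − 8 = 3. Product = 9·3 = 27.
27 > 6, so both Go is risk-dominant. Team B's payoff there is 11.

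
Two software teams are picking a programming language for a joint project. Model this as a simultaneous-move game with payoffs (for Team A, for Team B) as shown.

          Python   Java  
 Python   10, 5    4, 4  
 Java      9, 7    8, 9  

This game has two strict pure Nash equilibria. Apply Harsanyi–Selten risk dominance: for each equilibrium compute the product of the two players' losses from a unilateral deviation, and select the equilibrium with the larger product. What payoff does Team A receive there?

At both Python: Team A loses 10 − 9 = 1 by deviating; Team B loses 5 − 4 = 1. Product = 1·1 = 1.
At both Java: Team A loses 8 − 4 = 4 by deviating; Team B loses 9 − 7 = 2. Product = 4·2 = 8.
8 > 1, so both Java is risk-dominant. Team A's payoff there is 8.

8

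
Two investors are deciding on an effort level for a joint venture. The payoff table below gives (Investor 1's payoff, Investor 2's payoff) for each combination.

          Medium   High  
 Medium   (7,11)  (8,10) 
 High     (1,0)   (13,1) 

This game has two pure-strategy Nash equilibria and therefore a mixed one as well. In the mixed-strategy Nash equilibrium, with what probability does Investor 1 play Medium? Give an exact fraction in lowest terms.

1/2

Investor 1's mix p on Medium must make Investor 2 indifferent between Medium and High.
Investor 2's payoff from Medium: 11p + 0(1−p). From High: 10p + 1(1−p).
Set equal: 1p = 1(1−p) → p = 1/2.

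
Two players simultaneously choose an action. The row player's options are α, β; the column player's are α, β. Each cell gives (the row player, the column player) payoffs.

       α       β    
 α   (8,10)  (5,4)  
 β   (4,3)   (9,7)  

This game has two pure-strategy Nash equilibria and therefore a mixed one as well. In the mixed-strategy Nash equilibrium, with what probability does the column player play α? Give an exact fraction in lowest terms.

1/2

The column player's mix q on α must make the row player indifferent between α and β.
The row player's payoff from α: 8q + 5(1−q). From β: 4q + 9(1−q).
Set equal: 4q = 4(1−q) → q = 4/8 = 1/2.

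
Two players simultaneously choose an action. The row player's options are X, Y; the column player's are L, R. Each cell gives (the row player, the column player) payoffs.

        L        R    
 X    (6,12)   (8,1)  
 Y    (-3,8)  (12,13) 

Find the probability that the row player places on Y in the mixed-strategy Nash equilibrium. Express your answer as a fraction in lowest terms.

11/16

The row player's mix p on X must make the column player indifferent between L and R.
The column player's payoff from L: 12p + 8(1−p). From R: 1p + 13(1−p).
Set equal: 11p = 5(1−p) → p = 5/16.
Probability on Y is 1 − 5/16 = 11/16.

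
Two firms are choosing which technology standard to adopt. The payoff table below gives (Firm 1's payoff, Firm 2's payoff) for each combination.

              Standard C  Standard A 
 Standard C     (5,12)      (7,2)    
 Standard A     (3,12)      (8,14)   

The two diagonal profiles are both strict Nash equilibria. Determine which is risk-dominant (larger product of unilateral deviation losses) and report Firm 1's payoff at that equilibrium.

5

At both Standard C: Firm 1 loses 5 − 3 = 2 by deviating; Firm 2 loses 12 − 2 = 10. Product = 2·10 = 20.
At both Standard A: Firm 1 loses 8 − 7 = 1 by deviating; Firm 2 loses 14 − 12 = 2. Product = 1·2 = 2.
20 > 2, so both Standard C is risk-dominant. Firm 1's payoff there is 5.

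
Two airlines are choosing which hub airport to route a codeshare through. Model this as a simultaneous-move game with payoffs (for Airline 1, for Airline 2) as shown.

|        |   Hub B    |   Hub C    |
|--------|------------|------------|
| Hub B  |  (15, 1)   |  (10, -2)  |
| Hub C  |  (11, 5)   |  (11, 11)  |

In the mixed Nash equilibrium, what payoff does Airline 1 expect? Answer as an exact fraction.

11

Airline 2 mixes with probability q on Hub B, chosen so Airline 1 is indifferent: 15q + 10(1−q) = 11q + 11(1−q) gives q = 1/5.
Airline 1's expected payoff (from either row, since indifferent) is 15·1/5 + 10·4/5 = 11.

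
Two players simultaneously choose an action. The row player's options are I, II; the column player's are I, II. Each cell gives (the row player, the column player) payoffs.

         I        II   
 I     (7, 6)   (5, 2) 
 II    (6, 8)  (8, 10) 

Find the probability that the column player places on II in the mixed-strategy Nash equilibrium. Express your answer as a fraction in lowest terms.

1/4

The column player's mix q on I must make the row player indifferent between I and II.
The row player's payoff from I: 7q + 5(1−q). From II: 6q + 8(1−q).
Set equal: 1q = 3(1−q) → q = 3/4.
Probability on II is 1 − 3/4 = 1/4.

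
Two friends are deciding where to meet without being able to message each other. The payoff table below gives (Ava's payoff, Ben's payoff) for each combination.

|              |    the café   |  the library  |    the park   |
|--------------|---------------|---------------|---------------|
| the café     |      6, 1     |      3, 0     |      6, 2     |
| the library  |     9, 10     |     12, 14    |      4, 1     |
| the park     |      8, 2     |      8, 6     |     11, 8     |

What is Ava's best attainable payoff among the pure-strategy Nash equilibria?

12

Both the library is a pure NE (Ava: 12 ≥ 8; Ben: 14 ≥ 10). Ava gets 12.
Both the park is a pure NE (Ava: 11 ≥ 6; Ben: 8 ≥ 6). Ava gets 11.
Every other cell has a profitable deviation for at least one player. Highest of {12, 11} is 12.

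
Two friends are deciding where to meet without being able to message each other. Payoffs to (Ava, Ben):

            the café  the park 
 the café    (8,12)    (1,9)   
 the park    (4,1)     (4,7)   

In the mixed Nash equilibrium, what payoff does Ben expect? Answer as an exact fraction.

25/3

Ava mixes with probability p on the café, chosen so Ben is indifferent: 12p + 1(1−p) = 9p + 7(1−p) gives p = 2/3.
Ben's expected payoff is 12·2/3 + 1·1/3 = 25/3.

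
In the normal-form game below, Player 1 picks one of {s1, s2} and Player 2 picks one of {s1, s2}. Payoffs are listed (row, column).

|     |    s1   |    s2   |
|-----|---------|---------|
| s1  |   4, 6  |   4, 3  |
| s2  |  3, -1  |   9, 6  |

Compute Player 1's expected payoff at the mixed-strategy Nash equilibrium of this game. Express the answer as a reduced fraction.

Player 2 mixes with probability q on s1, chosen so Player 1 is indifferent: 4q + 4(1−q) = 3q + 9(1−q) gives q = 5/6.
Player 1's expected payoff (from either row, since indifferent) is 4·5/6 + 4·1/6 = 4.

4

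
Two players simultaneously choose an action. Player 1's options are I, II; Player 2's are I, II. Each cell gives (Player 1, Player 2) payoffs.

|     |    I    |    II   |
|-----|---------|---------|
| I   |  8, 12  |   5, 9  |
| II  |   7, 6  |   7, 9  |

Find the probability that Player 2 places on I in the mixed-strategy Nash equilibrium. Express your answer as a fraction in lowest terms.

Player 2's mix q on I must make Player 1 indifferent between I and II.
Player 1's payoff from I: 8q + 5(1−q). From II: 7q + 7(1−q).
Set equal: 1q = 2(1−q) → q = 2/3.

2/3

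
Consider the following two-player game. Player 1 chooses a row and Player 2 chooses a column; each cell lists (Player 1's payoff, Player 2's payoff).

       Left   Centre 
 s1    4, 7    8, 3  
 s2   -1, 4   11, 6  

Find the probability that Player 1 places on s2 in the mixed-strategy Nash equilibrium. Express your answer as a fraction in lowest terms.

2/3

Player 1's mix p on s1 must make Player 2 indifferent between Left and Centre.
Player 2's payoff from Left: 7p + 4(1−p). From Centre: 3p + 6(1−p).
Set equal: 4p = 2(1−p) → p = 2/6 = 1/3.
Probability on s2 is 1 − 1/3 = 2/3.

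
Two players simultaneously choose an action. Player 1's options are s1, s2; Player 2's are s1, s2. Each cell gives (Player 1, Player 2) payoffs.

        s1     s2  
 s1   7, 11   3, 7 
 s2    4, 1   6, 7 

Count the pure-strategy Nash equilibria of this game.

Both s1: Player 1 gets 7 (best alternative 4); Player 2 gets 11 (best alternative 7). Neither deviates — NE.
Both s2: Player 1 gets 6 (best alternative 3); Player 2 gets 7 (best alternative 1). Neither deviates — NE.
(s1, s2) is not a NE: Player 1 would switch to s2 (6 > 3).
No other cell survives both best-response checks, so there are 2 pure NE.

2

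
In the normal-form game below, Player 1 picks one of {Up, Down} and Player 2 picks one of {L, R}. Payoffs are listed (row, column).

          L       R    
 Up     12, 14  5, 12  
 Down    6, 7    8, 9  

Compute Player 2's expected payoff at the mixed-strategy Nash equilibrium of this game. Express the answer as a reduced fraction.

21/2

Player 1 mixes with probability p on Up, chosen so Player 2 is indifferent: 14p + 7(1−p) = 12p + 9(1−p) gives p = 1/2.
Player 2's expected payoff is 14·1/2 + 7·1/2 = 21/2.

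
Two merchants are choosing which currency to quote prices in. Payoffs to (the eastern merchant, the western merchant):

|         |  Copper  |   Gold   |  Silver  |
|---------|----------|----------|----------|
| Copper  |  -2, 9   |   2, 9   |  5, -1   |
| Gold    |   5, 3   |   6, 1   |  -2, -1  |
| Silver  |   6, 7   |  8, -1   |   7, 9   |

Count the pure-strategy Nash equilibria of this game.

1

Both Silver: the eastern merchant gets 7 (best alternative 5); the western merchant gets 9 (best alternative 7). Neither deviates — NE.
Both Copper is not a NE: the eastern merchant would switch to Silver (6 > -2).
No other cell survives both best-response checks, so there is 1 pure NE.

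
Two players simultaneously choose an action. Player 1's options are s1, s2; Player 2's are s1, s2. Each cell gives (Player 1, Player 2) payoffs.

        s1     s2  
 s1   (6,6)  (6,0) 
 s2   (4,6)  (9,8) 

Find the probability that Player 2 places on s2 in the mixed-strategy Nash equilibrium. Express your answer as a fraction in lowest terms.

Player 2's mix q on s1 must make Player 1 indifferent between s1 and s2.
Player 1's payoff from s1: 6q + 6(1−q). From s2: 4q + 9(1−q).
Set equal: 2q = 3(1−q) → q = 3/5.
Probability on s2 is 1 − 3/5 = 2/5.

2/5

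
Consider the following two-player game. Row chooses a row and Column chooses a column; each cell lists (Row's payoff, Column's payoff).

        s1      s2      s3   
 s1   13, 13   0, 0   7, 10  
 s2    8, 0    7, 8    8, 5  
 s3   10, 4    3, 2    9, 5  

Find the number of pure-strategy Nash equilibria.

Both s1: Row gets 13 (best alternative 10); Column gets 13 (best alternative 10). Neither deviates — NE.
Both s2: Row gets 7 (best alternative 3); Column gets 8 (best alternative 5). Neither deviates — NE.
Both s3: Row gets 9 (best alternative 8); Column gets 5 (best alternative 4). Neither deviates — NE.
(s2, s1) is not a NE: Row would switch to s1 (13 > 8).
No other cell survives both best-response checks, so there are 3 pure NE.

3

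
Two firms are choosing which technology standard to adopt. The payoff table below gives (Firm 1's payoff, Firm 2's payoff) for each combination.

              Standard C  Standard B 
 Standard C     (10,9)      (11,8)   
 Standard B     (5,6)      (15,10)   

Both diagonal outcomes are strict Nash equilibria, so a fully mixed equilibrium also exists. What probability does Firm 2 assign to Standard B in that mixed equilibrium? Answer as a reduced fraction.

Firm 2's mix q on Standard C must make Firm 1 indifferent between Standard C and Standard B.
Firm 1's payoff from Standard C: 10q + 11(1−q). From Standard B: 5q + 15(1−q).
Set equal: 5q = 4(1−q) → q = 4/9.
Probability on Standard B is 1 − 4/9 = 5/9.

5/9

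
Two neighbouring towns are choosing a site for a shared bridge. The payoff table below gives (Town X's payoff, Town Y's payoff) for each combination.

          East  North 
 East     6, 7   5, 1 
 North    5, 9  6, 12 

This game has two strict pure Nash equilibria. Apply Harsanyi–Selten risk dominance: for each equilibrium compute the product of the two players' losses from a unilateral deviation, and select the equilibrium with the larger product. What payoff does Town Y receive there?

7

At both East: Town X loses 6 − 5 = 1 by deviating; Town Y loses 7 − 1 = 6. Product = 1·6 = 6.
At both North: Town X loses 6 − 5 = 1 by deviating; Town Y loses 12 − 9 = 3. Product = 1·3 = 3.
6 > 3, so both East is risk-dominant. Town Y's payoff there is 7.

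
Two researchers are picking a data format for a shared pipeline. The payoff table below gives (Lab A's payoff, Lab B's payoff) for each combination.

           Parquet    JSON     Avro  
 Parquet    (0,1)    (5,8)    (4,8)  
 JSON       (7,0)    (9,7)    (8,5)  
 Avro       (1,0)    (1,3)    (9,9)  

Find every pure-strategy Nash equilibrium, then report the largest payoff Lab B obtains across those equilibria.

9

Both JSON is a pure NE (Lab A: 9 ≥ 5; Lab B: 7 ≥ 5). Lab B gets 7.
Both Avro is a pure NE (Lab A: 9 ≥ 8; Lab B: 9 ≥ 3). Lab B gets 9.
Every other cell has a profitable deviation for at least one player. Highest of {7, 9} is 9.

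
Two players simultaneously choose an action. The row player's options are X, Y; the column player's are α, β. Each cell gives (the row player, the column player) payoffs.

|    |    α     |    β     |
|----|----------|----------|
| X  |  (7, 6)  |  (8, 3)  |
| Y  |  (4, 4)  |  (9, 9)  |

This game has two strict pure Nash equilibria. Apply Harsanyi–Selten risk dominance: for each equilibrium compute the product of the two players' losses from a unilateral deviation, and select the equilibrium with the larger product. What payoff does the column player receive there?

At (X, α): the row player loses 7 − 4 = 3 by deviating; the column player loses 6 − 3 = 3. Product = 3·3 = 9.
At (Y, β): the row player loses 9 − 8 = 1 by deviating; the column player loses 9 − 4 = 5. Product = 1·5 = 5.
9 > 5, so (X, α) is risk-dominant. The column player's payoff there is 6.

6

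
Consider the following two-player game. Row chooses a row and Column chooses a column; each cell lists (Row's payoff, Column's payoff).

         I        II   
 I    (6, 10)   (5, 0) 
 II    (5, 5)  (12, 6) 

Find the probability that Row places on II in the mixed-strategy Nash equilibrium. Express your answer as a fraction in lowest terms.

Row's mix p on I must make Column indifferent between I and II.
Column's payoff from I: 10p + 5(1−p). From II: 0p + 6(1−p).
Set equal: 10p = 1(1−p) → p = 1/11.
Probability on II is 1 − 1/11 = 10/11.

10/11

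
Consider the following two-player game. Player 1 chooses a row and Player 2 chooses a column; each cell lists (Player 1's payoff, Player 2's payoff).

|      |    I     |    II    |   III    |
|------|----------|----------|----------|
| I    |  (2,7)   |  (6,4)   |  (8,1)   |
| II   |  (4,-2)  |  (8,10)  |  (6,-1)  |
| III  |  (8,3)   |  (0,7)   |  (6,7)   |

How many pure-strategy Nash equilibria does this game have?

Both II: Player 1 gets 8 (best alternative 6); Player 2 gets 10 (best alternative -1). Neither deviates — NE.
Both I is not a NE: Player 1 would switch to III (8 > 2).
No other cell survives both best-response checks, so there is 1 pure NE.

1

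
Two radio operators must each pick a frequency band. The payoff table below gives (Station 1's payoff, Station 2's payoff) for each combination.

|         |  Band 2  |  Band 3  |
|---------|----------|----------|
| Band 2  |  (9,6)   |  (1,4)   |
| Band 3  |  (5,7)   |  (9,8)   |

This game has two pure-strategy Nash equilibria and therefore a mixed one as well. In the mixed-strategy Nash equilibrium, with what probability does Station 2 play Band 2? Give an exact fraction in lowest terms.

Station 2's mix q on Band 2 must make Station 1 indifferent between Band 2 and Band 3.
Station 1's payoff from Band 2: 9q + 1(1−q). From Band 3: 5q + 9(1−q).
Set equal: 4q = 8(1−q) → q = 8/12 = 2/3.

2/3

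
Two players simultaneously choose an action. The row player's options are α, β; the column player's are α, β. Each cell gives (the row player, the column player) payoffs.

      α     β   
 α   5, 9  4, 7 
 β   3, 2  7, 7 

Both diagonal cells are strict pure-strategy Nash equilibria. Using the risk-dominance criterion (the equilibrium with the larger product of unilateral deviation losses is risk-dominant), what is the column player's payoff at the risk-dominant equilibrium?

At both α: the row player loses 5 − 3 = 2 by deviating; the column player loses 9 − 7 = 2. Product = 2·2 = 4.
At both β: the row player loses 7 − 4 = 3 by deviating; the column player loses 7 − 2 = 5. Product = 3·5 = 15.
15 > 4, so both β is risk-dominant. The column player's payoff there is 7.

7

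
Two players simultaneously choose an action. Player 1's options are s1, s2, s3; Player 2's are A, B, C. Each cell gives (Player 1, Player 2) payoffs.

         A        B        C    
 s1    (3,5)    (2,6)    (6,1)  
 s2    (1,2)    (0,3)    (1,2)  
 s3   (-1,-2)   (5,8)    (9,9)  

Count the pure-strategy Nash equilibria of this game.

(s3, C): Player 1 gets 9 (best alternative 6); Player 2 gets 9 (best alternative 8). Neither deviates — NE.
(s2, B) is not a NE: Player 1 would switch to s3 (5 > 0).
No other cell survives both best-response checks, so there is 1 pure NE.

1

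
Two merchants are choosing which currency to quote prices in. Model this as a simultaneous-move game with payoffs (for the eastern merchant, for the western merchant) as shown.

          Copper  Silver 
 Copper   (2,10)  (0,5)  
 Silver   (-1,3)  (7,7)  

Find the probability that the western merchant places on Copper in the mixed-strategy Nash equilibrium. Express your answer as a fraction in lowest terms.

The western merchant's mix q on Copper must make the eastern merchant indifferent between Copper and Silver.
The eastern merchant's payoff from Copper: 2q + 0(1−q). From Silver: (-1)q + 7(1−q).
Set equal: 3q = 7(1−q) → q = 7/10.

7/10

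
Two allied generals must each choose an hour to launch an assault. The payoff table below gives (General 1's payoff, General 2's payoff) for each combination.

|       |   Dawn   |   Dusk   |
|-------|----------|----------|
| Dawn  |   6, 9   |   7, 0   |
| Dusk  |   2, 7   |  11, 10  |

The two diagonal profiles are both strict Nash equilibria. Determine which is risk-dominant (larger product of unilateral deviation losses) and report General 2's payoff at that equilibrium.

9

At both Dawn: General 1 loses 6 − 2 = 4 by deviating; General 2 loses 9 − 0 = 9. Product = 4·9 = 36.
At both Dusk: General 1 loses 11 − 7 = 4 by deviating; General 2 loses 10 − 7 = 3. Product = 4·3 = 12.
36 > 12, so both Dawn is risk-dominant. General 2's payoff there is 9.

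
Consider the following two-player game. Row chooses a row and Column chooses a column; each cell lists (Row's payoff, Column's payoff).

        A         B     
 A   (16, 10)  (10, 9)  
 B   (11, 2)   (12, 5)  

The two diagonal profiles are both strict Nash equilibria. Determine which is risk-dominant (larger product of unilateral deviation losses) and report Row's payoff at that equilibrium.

12

At both A: Row loses 16 − 11 = 5 by deviating; Column loses 10 − 9 = 1. Product = 5·1 = 5.
At both B: Row loses 12 − 10 = 2 by deviating; Column loses 5 − 2 = 3. Product = 2·3 = 6.
6 > 5, so both B is risk-dominant. Row's payoff there is 12.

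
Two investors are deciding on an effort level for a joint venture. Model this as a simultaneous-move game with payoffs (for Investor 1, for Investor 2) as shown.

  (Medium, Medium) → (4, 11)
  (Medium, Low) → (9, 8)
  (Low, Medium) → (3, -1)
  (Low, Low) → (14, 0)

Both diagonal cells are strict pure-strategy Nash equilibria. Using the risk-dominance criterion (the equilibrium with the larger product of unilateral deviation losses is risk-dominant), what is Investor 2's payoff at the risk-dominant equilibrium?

0

At both Medium: Investor 1 loses 4 − 3 = 1 by deviating; Investor 2 loses 11 − 8 = 3. Product = 1·3 = 3.
At both Low: Investor 1 loses 14 − 9 = 5 by deviating; Investor 2 loses 0 − (-1) = 1. Product = 5·1 = 5.
5 > 3, so both Low is risk-dominant. Investor 2's payoff there is 0.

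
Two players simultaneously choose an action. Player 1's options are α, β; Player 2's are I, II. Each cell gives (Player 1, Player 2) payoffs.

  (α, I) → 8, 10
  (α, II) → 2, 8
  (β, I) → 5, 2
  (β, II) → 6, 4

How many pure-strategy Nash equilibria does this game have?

(α, I): Player 1 gets 8 (best alternative 5); Player 2 gets 10 (best alternative 8). Neither deviates — NE.
(β, II): Player 1 gets 6 (best alternative 2); Player 2 gets 4 (best alternative 2). Neither deviates — NE.
(β, I) is not a NE: Player 1 would switch to α (8 > 5).
No other cell survives both best-response checks, so there are 2 pure NE.

2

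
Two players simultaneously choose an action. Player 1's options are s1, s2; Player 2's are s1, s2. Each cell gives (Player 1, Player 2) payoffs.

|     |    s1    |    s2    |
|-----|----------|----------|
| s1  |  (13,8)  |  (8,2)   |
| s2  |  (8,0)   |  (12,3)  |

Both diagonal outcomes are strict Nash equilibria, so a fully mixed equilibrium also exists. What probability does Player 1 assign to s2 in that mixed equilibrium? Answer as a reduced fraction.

2/3

Player 1's mix p on s1 must make Player 2 indifferent between s1 and s2.
Player 2's payoff from s1: 8p + 0(1−p). From s2: 2p + 3(1−p).
Set equal: 6p = 3(1−p) → p = 3/9 = 1/3.
Probability on s2 is 1 − 1/3 = 2/3.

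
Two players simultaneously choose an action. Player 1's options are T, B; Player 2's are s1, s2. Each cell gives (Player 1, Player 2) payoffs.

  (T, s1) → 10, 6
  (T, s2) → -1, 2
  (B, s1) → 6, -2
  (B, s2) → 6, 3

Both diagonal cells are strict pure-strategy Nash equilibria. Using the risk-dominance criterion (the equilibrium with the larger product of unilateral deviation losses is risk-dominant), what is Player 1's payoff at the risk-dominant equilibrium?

6

At (T, s1): Player 1 loses 10 − 6 = 4 by deviating; Player 2 loses 6 − 2 = 4. Product = 4·4 = 16.
At (B, s2): Player 1 loses 6 − (-1) = 7 by deviating; Player 2 loses 3 − (-2) = 5. Product = 7·5 = 35.
35 > 16, so (B, s2) is risk-dominant. Player 1's payoff there is 6.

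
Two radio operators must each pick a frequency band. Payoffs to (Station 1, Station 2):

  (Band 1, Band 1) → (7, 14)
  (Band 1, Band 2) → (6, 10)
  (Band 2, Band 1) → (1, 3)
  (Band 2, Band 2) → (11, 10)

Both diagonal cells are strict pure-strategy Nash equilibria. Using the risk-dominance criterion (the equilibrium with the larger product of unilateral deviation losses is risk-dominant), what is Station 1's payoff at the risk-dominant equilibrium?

At both Band 1: Station 1 loses 7 − 1 = 6 by deviating; Station 2 loses 14 − 10 = 4. Product = 6·4 = 24.
At both Band 2: Station 1 loses 11 − 6 = 5 by deviating; Station 2 loses 10 − 3 = 7. Product = 5·7 = 35.
35 > 24, so both Band 2 is risk-dominant. Station 1's payoff there is 11.

11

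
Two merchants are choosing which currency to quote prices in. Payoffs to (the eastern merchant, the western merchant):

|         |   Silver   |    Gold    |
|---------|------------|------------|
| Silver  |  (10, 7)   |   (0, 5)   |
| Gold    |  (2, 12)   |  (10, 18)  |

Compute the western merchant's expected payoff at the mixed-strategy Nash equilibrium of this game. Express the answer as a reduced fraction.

The eastern merchant mixes with probability p on Silver, chosen so the western merchant is indifferent: 7p + 12(1−p) = 5p + 18(1−p) gives p = 3/4.
The western merchant's expected payoff is 7·3/4 + 12·1/4 = 33/4.

33/4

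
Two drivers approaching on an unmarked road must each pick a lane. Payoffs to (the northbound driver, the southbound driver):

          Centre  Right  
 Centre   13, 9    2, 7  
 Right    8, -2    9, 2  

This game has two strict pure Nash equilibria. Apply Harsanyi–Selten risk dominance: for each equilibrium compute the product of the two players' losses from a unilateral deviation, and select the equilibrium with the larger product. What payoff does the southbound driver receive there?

At both Centre: the northbound driver loses 13 − 8 = 5 by deviating; the southbound driver loses 9 − 7 = 2. Product = 5·2 = 10.
At both Right: the northbound driver loses 9 − 2 = 7 by deviating; the southbound driver loses 2 − (-2) = 4. Product = 7·4 = 28.
28 > 10, so both Right is risk-dominant. The southbound driver's payoff there is 2.

2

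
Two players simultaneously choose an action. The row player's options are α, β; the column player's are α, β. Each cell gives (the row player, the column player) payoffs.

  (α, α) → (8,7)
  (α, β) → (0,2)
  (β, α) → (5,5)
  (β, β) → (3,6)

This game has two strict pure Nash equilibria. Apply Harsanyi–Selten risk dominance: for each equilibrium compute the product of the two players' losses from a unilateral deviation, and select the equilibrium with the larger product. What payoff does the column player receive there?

At both α: the row player loses 8 − 5 = 3 by deviating; the column player loses 7 − 2 = 5. Product = 3·5 = 15.
At both β: the row player loses 3 − 0 = 3 by deviating; the column player loses 6 − 5 = 1. Product = 3·1 = 3.
15 > 3, so both α is risk-dominant. The column player's payoff there is 7.

7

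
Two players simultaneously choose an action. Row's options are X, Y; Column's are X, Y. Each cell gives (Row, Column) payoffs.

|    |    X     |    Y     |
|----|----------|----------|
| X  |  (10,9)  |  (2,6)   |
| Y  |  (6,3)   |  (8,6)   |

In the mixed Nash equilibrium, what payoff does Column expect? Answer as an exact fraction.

6

Row mixes with probability p on X, chosen so Column is indifferent: 9p + 3(1−p) = 6p + 6(1−p) gives p = 1/2.
Column's expected payoff is 9·1/2 + 3·1/2 = 6.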